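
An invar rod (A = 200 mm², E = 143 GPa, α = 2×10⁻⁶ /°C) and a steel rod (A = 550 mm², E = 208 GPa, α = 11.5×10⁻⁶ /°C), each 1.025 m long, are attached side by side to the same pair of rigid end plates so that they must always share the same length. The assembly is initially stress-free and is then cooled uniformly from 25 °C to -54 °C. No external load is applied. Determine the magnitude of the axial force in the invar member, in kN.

Equilibrium of a rigid end plate with no external load gives equal and opposite internal forces ±P in the two members. Since α_{steel} > α_{invar}, cooling drives the steel into tension and the invar into compression.
Equating the net (thermal + elastic) strains gives |α₁ − α₂|·ΔT = P·[1/(A₁E₁) + 1/(A₂E₂)].
|α₁ − α₂|·ΔT = 9.5×10⁻⁶ × 79 = 0.0007505.
1/(A₁E₁) + 1/(A₂E₂) = 1/(200×143×10³) + 1/(550×208×10³) = 4.371×10⁻⁸ N⁻¹.
So P = 0.0007505 / 4.371×10⁻⁸ = 17.17 kN.

P ≈ 17.2 kN (compressive in the invar)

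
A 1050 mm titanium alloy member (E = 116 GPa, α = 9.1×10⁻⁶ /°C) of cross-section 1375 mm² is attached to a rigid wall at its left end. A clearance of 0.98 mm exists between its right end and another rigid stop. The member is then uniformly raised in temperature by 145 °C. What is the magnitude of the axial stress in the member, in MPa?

Free thermal elongation = αΔT L = 9.1×10⁻⁶ × 145 × 1050 = 1.385 mm.
The gap closes (δ_free > 0.98 mm) and the wall then resists a further 1.385 − 0.98 = 0.4055 mm of expansion.
So σ = E(δ_free − g)/L = 116×10³ × 0.4055/1050 = 44.8 MPa.

σ ≈ 44.8 MPa (compressive)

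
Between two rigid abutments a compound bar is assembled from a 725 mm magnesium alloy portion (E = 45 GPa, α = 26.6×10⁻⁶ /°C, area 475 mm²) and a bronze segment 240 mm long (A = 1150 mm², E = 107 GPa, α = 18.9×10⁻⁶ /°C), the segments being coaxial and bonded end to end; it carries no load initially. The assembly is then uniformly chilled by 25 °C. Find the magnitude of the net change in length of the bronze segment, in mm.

If the supports were absent, the total length change would be Σ αᵢΔT Lᵢ = 26.6×10⁻⁶×25×725 + 18.9×10⁻⁶×25×240 = 0.5955 mm.
The rigid supports impose zero overall length change; the single axial force P common to all segments must satisfy P Σ Lᵢ/(AᵢEᵢ) = δ_free.
The series flexibility is Σ Lᵢ/(AᵢEᵢ) = 725/(475×45×10³) + 240/(1150×107×10³) = 3.587×10⁻⁵ mm/N.
P = 0.5955 / 3.587×10⁻⁵ = 16600 N = 16.6 kN, tensile.
For the bronze segment, free thermal change = 18.9×10⁻⁶×25×240 = 0.1134 mm and elastic change from P = 16600×240/(1150×107×10³) = 0.03238 mm; these oppose, so the net change is 0.081 mm (segment shortens).

|ΔL| ≈ 0.081 mm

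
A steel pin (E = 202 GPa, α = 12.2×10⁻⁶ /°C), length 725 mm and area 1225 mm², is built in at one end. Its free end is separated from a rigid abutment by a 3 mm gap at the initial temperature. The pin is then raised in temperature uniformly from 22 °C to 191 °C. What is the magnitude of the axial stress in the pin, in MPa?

σ ≈ 0 MPa

Free thermal elongation = αΔT L = 12.2×10⁻⁶ × 169 × 725 = 1.495 mm.
This is smaller than the 3 mm clearance, so the pin expands freely without reaching the stop — the stress is zero.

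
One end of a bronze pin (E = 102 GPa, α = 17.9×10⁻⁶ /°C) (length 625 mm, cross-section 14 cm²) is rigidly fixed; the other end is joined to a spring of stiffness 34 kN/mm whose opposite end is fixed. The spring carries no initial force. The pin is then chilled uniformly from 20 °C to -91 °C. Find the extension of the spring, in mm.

δ ≈ 1.08 mm

If the spring were absent the pin would shorten by αΔT L = 17.9×10⁻⁶ × 111 × 625 = 1.242 mm.
Let P be the tensile force in the spring. The pin extends elastically by PL/(AE) and the spring stretches by P/k; together these equal δ_free.
P [ L/(AE) + 1/k ] = δ_free → P [ 625/(1400×102×10³) + 1/(34×10³) ] = 1.242.
P = 1.242 / 3.379×10⁻⁵ = 36750 N.
Spring extension = P/k = 36750/(34×10³) = 1.081 mm.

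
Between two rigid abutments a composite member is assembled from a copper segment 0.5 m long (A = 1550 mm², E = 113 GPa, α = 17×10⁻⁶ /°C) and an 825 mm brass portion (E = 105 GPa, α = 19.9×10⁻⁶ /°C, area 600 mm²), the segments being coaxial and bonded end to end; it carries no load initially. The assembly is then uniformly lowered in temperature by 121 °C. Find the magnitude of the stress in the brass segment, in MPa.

If the supports were absent, the total length change would be Σ αᵢΔT Lᵢ = 17×10⁻⁶×121×500 + 19.9×10⁻⁶×121×825 = 3.015 mm.
The walls prevent any net length change, so an axial force P (same in every segment) develops. Compatibility: P · Σ Lᵢ/(AᵢEᵢ) = δ_free.
Σ Lᵢ/(AᵢEᵢ) = 500/(1550×113×10³) + 825/(600×105×10³) = 1.595×10⁻⁵ mm/N.
So P = 3.015 / 1.595×10⁻⁵ = 189 kN, tensile.
σ_{brass} = P / A = 189000 / 600 = 315.1 MPa.

σ ≈ 315 MPa (tensile)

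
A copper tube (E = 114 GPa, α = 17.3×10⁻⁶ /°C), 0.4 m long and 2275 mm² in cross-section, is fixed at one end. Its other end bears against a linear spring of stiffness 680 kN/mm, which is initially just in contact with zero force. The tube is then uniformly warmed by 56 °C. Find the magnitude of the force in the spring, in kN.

P ≈ 129 kN

If the spring were absent the tube would lengthen by αΔT L = 17.3×10⁻⁶ × 56 × 400 = 0.3875 mm.
With a force P in the spring, the elastic change of the tube is PL/(AE) and that of the spring is P/k; compatibility requires their sum to equal δ_free.
P [ L/(AE) + 1/k ] = δ_free → P [ 400/(2275×114×10³) + 1/(680×10³) ] = 0.3875.
P = 0.3875 / 3.013×10⁻⁶ = 128600 N.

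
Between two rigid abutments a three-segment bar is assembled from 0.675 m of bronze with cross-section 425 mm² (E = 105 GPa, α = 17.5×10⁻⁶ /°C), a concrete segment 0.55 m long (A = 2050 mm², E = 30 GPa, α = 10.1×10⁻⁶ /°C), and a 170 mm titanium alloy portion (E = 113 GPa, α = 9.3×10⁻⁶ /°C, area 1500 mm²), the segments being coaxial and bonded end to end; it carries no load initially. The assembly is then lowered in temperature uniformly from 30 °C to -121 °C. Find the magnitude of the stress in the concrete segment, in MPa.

σ ≈ 55.7 MPa (tensile)

With the walls removed the bar would change length by δ_free = Σ αᵢΔT Lᵢ = 17.5×10⁻⁶×151×675 + 10.1×10⁻⁶×151×550 + 9.3×10⁻⁶×151×170 = 2.861 mm.
Since the ends are fixed, an axial force P builds up, equal in every segment, with P · Σ Lᵢ/(AᵢEᵢ) = δ_free.
The series flexibility is Σ Lᵢ/(AᵢEᵢ) = 675/(425×105×10³) + 550/(2050×30×10³) + 170/(1500×113×10³) = 2.507×10⁻⁵ mm/N.
Hence P = δ_free / Σ(L/AE) = 2.861/2.507×10⁻⁵ = 114.1 kN (tensile).
σ_{concrete} = P / A = 114100 / 2050 = 55.67 MPa.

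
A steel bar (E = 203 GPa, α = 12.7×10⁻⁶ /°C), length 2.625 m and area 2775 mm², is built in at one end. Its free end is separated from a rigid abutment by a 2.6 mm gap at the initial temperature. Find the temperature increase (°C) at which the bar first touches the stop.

The gap closes when αΔT L = 2.6 mm, since the bar is still unstressed at that instant.
So ΔT = g/(αL) = 2.6/(12.7×10⁻⁶ × 2625) = 77.99 °C.

ΔT ≈ 78 °C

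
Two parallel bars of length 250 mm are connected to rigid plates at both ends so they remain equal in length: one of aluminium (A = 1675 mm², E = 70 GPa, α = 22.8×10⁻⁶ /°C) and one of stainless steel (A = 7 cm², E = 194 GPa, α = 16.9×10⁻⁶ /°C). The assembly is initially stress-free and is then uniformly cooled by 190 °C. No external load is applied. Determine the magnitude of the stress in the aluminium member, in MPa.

σ ≈ 42.1 MPa (tensile)

Both members must finish at the same length. With the larger α, the aluminium tends to over-contract; the plates restrain it, putting the aluminium in tension and the stainless steel in compression. With no external load the two internal forces are equal and opposite, magnitude P.
Compatibility of the two members (thermal + elastic change equal): (α₁ − α₂)ΔT = P·[1/(A₁E₁) + 1/(A₂E₂)].
|α₁ − α₂|·ΔT = 5.9×10⁻⁶ × 190 = 0.001121.
1/(A₁E₁) + 1/(A₂E₂) = 1/(1675×70×10³) + 1/(700×194×10³) = 1.589×10⁻⁸ N⁻¹.
So P = 0.001121 / 1.589×10⁻⁸ = 70.54 kN.
σ_{aluminium} = P/A₁ = 70540/1675 = 42.11 MPa, tensile.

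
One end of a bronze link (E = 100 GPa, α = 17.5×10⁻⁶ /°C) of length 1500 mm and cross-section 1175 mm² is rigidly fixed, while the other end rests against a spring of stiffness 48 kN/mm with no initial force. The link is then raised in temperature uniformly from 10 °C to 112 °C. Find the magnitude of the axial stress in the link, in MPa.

The unrestrained thermal change is αΔT L = 17.5×10⁻⁶ × 102 × 1500 = 2.677 mm.
Let P be the compressive force at the spring. The link shortens elastically by PL/(AE) and the spring compresses by P/k; together these equal δ_free.
So P = δ_free / [L/(AE) + 1/k] = 2.677 / [ 1500/(1175×100×10³) + 1/(48×10³) ].
P = 2.677 / 3.36×10⁻⁵ = 79690 N.
σ = P/A = 79690/1175 = 67.82 MPa.

σ ≈ 67.8 MPa (compressive)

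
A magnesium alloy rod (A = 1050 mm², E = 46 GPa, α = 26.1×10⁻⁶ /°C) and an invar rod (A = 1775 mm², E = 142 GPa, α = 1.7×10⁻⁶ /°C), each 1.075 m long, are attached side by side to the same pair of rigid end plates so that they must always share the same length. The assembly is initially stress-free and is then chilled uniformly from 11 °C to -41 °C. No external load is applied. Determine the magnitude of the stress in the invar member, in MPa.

Both members must finish at the same length. With the larger α, the magnesium alloy tends to over-contract; the plates restrain it, putting the magnesium alloy in tension and the invar in compression. With no external load the two internal forces are equal and opposite, magnitude P.
Setting the final lengths equal and cancelling L: (α₁ − α₂)ΔT = P/(A₁E₁) + P/(A₂E₂).
|α₁ − α₂|·ΔT = 24.4×10⁻⁶ × 52 = 0.001269.
1/(A₁E₁) + 1/(A₂E₂) = 1/(1050×46×10³) + 1/(1775×142×10³) = 2.467×10⁻⁸ N⁻¹.
P = 0.001269 / 2.467×10⁻⁸ = 51430 N = 51.43 kN.
σ_{invar} = P/A₂ = 51430/1775 = 28.97 MPa, compressive.

σ ≈ 29 MPa (compressive)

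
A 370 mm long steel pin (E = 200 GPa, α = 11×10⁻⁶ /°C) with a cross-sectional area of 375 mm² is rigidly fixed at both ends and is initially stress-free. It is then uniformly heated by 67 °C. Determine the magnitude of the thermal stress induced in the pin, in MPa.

With length fixed, the mechanical strain must cancel the thermal strain αΔT = 11×10⁻⁶ × 67 = 737×10⁻⁶.
Hence σ = E·αΔT = 200×10³ × 737×10⁻⁶ = 147.4 MPa, compressive.

σ ≈ 147 MPa (compressive)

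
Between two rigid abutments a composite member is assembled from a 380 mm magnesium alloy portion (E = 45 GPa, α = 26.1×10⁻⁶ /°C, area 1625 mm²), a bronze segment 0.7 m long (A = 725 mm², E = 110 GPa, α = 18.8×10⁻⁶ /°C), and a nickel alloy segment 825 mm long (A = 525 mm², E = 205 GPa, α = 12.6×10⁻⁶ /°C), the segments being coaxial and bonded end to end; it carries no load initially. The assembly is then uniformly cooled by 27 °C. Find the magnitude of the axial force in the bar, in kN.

With the walls removed the bar would change length by δ_free = Σ αᵢΔT Lᵢ = 26.1×10⁻⁶×27×380 + 18.8×10⁻⁶×27×700 + 12.6×10⁻⁶×27×825 = 0.9038 mm.
Since the ends are fixed, an axial force P builds up, equal in every segment, with P · Σ Lᵢ/(AᵢEᵢ) = δ_free.
Σ Lᵢ/(AᵢEᵢ) = 380/(1625×45×10³) + 700/(725×110×10³) + 825/(525×205×10³) = 2.164×10⁻⁵ mm/N.
So P = 0.9038 / 2.164×10⁻⁵ = 41.76 kN, tensile.

P ≈ 41.8 kN (tensile)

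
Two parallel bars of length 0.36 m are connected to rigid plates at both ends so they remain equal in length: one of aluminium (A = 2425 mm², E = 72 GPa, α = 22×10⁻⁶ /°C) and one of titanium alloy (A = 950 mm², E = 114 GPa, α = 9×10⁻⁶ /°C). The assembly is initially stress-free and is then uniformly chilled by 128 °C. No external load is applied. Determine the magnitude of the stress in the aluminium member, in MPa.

Both members must finish at the same length. With the larger α, the aluminium tends to over-contract; the plates restrain it, putting the aluminium in tension and the titanium alloy in compression. With no external load the two internal forces are equal and opposite, magnitude P.
Setting the final lengths equal and cancelling L: (α₁ − α₂)ΔT = P/(A₁E₁) + P/(A₂E₂).
|α₁ − α₂|·ΔT = 13×10⁻⁶ × 128 = 0.001664.
1/(A₁E₁) + 1/(A₂E₂) = 1/(2425×72×10³) + 1/(950×114×10³) = 1.496×10⁻⁸ N⁻¹.
So P = 0.001664 / 1.496×10⁻⁸ = 111.2 kN.
σ_{aluminium} = P/A₁ = 111200/2425 = 45.86 MPa, tensile.

σ ≈ 45.9 MPa (tensile)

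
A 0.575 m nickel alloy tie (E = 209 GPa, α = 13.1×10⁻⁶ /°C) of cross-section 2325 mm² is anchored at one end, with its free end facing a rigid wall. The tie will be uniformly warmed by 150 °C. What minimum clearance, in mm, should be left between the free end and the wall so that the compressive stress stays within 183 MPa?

Free expansion if unrestrained: δ_free = αΔT L = 13.1×10⁻⁶ × 150 × 575 = 1.13 mm.
At the allowable stress the elastic shortening the wall may impose is σL/E = 183 × 575 / (209×10³) = 0.5035 mm.
So the gap has to take up the difference, g_min = δ_free − σL/E = 1.13 − 0.5035 = 0.6264 mm.

g ≈ 0.626 mm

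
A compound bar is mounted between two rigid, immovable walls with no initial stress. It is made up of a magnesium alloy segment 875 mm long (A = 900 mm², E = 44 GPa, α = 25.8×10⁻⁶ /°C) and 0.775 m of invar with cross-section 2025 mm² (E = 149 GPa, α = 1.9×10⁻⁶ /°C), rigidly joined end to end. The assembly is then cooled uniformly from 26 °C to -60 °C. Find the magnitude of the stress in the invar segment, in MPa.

With the walls removed the bar would change length by δ_free = Σ αᵢΔT Lᵢ = 25.8×10⁻⁶×86×875 + 1.9×10⁻⁶×86×775 = 2.068 mm.
Since the ends are fixed, an axial force P builds up, equal in every segment, with P · Σ Lᵢ/(AᵢEᵢ) = δ_free.
Σ Lᵢ/(AᵢEᵢ) = 875/(900×44×10³) + 775/(2025×149×10³) = 2.466×10⁻⁵ mm/N.
P = 2.068 / 2.466×10⁻⁵ = 83850 N = 83.85 kN, tensile.
σ_{invar} = P / A = 83850 / 2025 = 41.41 MPa.

σ ≈ 41.4 MPa (tensile)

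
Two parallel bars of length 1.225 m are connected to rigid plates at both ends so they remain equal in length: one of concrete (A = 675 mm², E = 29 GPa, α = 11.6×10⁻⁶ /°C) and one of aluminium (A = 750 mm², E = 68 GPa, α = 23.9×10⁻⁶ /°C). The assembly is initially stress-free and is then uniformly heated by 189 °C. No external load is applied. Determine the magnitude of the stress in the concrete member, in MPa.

σ ≈ 48.7 MPa (tensile)

Both members must finish at the same length. With the larger α, the aluminium tends to over-expand; the plates restrain it, putting the aluminium in compression and the concrete in tension. With no external load the two internal forces are equal and opposite, magnitude P.
Setting the final lengths equal and cancelling L: (α₁ − α₂)ΔT = P/(A₁E₁) + P/(A₂E₂).
|α₁ − α₂|·ΔT = 12.3×10⁻⁶ × 189 = 0.002325.
1/(A₁E₁) + 1/(A₂E₂) = 1/(675×29×10³) + 1/(750×68×10³) = 7.069×10⁻⁸ N⁻¹.
So P = 0.002325 / 7.069×10⁻⁸ = 32.88 kN.
σ_{concrete} = P/A₁ = 32880/675 = 48.72 MPa, tensile.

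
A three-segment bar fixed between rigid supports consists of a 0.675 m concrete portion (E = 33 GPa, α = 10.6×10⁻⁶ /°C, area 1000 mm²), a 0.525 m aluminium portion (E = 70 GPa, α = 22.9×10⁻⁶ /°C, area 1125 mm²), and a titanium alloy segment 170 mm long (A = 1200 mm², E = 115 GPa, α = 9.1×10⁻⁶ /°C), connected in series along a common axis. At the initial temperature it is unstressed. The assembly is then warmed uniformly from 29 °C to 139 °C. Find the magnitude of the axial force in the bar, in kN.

P ≈ 80.4 kN (compressive)

If the supports were absent, the total length change would be Σ αᵢΔT Lᵢ = 10.6×10⁻⁶×110×675 + 22.9×10⁻⁶×110×525 + 9.1×10⁻⁶×110×170 = 2.28 mm.
The rigid supports impose zero overall length change; the single axial force P common to all segments must satisfy P Σ Lᵢ/(AᵢEᵢ) = δ_free.
The series flexibility is Σ Lᵢ/(AᵢEᵢ) = 675/(1000×33×10³) + 525/(1125×70×10³) + 170/(1200×115×10³) = 2.835×10⁻⁵ mm/N.
Hence P = δ_free / Σ(L/AE) = 2.28/2.835×10⁻⁵ = 80.4 kN (compressive).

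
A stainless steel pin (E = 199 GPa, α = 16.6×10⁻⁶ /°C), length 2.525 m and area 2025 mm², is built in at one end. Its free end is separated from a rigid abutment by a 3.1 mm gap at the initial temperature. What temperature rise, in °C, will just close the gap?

ΔT ≈ 74 °C

Contact occurs when the free expansion equals the gap: αΔT L = 3.1 mm.
ΔT = 3.1 / (16.6×10⁻⁶ × 2525) = 73.96 °C.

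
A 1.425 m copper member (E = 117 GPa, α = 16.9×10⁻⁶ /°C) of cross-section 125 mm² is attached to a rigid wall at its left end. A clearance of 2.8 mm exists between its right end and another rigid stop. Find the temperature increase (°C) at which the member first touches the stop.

Contact occurs when the free expansion equals the gap: αΔT L = 2.8 mm.
ΔT = 2.8 / (16.9×10⁻⁶ × 1425) = 116.3 °C.

ΔT ≈ 116 °C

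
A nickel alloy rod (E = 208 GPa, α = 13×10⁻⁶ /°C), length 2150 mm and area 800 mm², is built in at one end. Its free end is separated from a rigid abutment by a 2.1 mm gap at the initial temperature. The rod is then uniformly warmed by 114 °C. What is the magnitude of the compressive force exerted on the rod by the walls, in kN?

P ≈ 84.1 kN

If the wall were absent the rod would grow by αΔT L = 13×10⁻⁶ × 114 × 2150 = 3.186 mm.
This exceeds the 2.1 mm gap, so the wall pushes back. The portion of expansion that must be recovered elastically is δ_free − gap = 3.186 − 2.1 = 1.086 mm.
So σ = E(δ_free − g)/L = 208×10³ × 1.086/2150 = 105.1 MPa.
Force on the wall = σA = 105.1 × 800 mm² = 84.07 kN.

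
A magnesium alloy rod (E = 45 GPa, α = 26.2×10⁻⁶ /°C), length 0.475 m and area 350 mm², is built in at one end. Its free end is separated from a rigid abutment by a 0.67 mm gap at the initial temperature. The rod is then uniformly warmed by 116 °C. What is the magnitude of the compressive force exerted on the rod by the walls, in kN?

P ≈ 25.7 kN

If the wall were absent the rod would grow by αΔT L = 26.2×10⁻⁶ × 116 × 475 = 1.444 mm.
The gap closes (δ_free > 0.67 mm) and the wall then resists a further 1.444 − 0.67 = 0.7736 mm of expansion.
Compatibility: PL/(AE) = 0.7736 mm, so σ = P/A = E × (0.7736/475) = 73.29 MPa.
P = σA = 73.29 × 350 = 25.65 kN.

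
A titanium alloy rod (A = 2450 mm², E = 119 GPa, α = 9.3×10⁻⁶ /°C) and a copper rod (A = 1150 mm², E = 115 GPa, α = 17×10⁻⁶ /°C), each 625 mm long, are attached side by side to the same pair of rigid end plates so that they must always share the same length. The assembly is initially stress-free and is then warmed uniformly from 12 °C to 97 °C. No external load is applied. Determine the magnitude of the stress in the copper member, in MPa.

Both members must finish at the same length. With the larger α, the copper tends to over-expand; the plates restrain it, putting the copper in compression and the titanium alloy in tension. With no external load the two internal forces are equal and opposite, magnitude P.
Setting the final lengths equal and cancelling L: (α₁ − α₂)ΔT = P/(A₁E₁) + P/(A₂E₂).
|α₁ − α₂|·ΔT = 7.7×10⁻⁶ × 85 = 0.0006545.
1/(A₁E₁) + 1/(A₂E₂) = 1/(2450×119×10³) + 1/(1150×115×10³) = 1.099×10⁻⁸ N⁻¹.
So P = 0.0006545 / 1.099×10⁻⁸ = 59.55 kN.
σ_{copper} = P/A₂ = 59550/1150 = 51.78 MPa, compressive.

σ ≈ 51.8 MPa (compressive)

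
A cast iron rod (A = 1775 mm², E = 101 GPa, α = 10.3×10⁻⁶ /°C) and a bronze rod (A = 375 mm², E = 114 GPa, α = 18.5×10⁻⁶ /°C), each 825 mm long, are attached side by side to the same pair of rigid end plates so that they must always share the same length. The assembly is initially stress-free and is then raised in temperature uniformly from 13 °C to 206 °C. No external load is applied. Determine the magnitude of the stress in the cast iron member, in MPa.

The bronze has the larger α, so on heating it would change length more than the cast iron if both were free. The rigid plates force a common final length, so the bronze is put into compression and the cast iron into tension, with equal and opposite forces P (no external load).
Equating the net (thermal + elastic) strains gives |α₁ − α₂|·ΔT = P·[1/(A₁E₁) + 1/(A₂E₂)].
|α₁ − α₂|·ΔT = 8.2×10⁻⁶ × 193 = 0.001583.
1/(A₁E₁) + 1/(A₂E₂) = 1/(1775×101×10³) + 1/(375×114×10³) = 2.897×10⁻⁸ N⁻¹.
So P = 0.001583 / 2.897×10⁻⁸ = 54.63 kN.
σ_{cast iron} = P/A₁ = 54630/1775 = 30.78 MPa, tensile.

σ ≈ 30.8 MPa (tensile)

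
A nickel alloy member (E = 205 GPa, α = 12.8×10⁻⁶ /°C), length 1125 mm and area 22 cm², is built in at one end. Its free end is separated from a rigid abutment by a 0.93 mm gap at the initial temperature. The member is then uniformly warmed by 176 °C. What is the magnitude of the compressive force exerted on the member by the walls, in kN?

If the wall were absent the member would grow by αΔT L = 12.8×10⁻⁶ × 176 × 1125 = 2.534 mm.
The gap closes (δ_free > 0.93 mm) and the wall then resists a further 2.534 − 0.93 = 1.604 mm of expansion.
That suppressed elongation corresponds to σ = E·Δ/L = 205×10³ × 1.604/1125 = 292.4 MPa.
P = σA = 292.4 × 2200 = 643.2 kN.

P ≈ 643 kN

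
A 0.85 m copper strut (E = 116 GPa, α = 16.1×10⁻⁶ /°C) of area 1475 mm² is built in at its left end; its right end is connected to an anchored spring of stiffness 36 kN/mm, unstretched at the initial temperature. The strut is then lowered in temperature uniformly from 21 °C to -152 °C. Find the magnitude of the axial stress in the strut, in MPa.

σ ≈ 49 MPa (tensile)

If the spring were absent the strut would shorten by αΔT L = 16.1×10⁻⁶ × 173 × 850 = 2.368 mm.
Let P be the tensile force in the spring. The strut extends elastically by PL/(AE) and the spring stretches by P/k; together these equal δ_free.
So P = δ_free / [L/(AE) + 1/k] = 2.368 / [ 850/(1475×116×10³) + 1/(36×10³) ].
P = 2.368 / 3.275×10⁻⁵ = 72300 N.
σ = P/A = 72300/1475 = 49.02 MPa.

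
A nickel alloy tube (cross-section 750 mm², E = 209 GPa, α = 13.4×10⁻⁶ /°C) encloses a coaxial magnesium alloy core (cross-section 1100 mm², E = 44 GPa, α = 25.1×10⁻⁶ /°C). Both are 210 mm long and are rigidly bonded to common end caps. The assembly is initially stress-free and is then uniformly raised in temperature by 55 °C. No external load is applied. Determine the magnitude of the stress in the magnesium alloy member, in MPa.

Both members must finish at the same length. With the larger α, the magnesium alloy tends to over-expand; the plates restrain it, putting the magnesium alloy in compression and the nickel alloy in tension. With no external load the two internal forces are equal and opposite, magnitude P.
Equating the net (thermal + elastic) strains gives |α₁ − α₂|·ΔT = P·[1/(A₁E₁) + 1/(A₂E₂)].
|α₁ − α₂|·ΔT = 11.7×10⁻⁶ × 55 = 0.0006435.
1/(A₁E₁) + 1/(A₂E₂) = 1/(750×209×10³) + 1/(1100×44×10³) = 2.704×10⁻⁸ N⁻¹.
P = 0.0006435 / 2.704×10⁻⁸ = 23800 N = 23.8 kN.
σ_{magnesium alloy} = P/A₂ = 23800/1100 = 21.63 MPa, compressive.

σ ≈ 21.6 MPa (compressive)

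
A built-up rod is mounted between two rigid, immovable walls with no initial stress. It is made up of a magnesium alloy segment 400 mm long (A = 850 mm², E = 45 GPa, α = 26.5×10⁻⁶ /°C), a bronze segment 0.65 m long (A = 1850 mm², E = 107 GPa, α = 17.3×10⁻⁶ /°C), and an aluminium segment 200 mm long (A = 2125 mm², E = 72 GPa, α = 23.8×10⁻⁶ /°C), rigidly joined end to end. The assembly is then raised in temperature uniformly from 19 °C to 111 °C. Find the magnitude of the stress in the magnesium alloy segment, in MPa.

σ ≈ 191 MPa (compressive)

If the supports were absent, the total length change would be Σ αᵢΔT Lᵢ = 26.5×10⁻⁶×92×400 + 17.3×10⁻⁶×92×650 + 23.8×10⁻⁶×92×200 = 2.448 mm.
The rigid supports impose zero overall length change; the single axial force P common to all segments must satisfy P Σ Lᵢ/(AᵢEᵢ) = δ_free.
Σ Lᵢ/(AᵢEᵢ) = 400/(850×45×10³) + 650/(1850×107×10³) + 200/(2125×72×10³) = 1.505×10⁻⁵ mm/N.
P = 2.448 / 1.505×10⁻⁵ = 162700 N = 162.7 kN, compressive.
σ_{magnesium alloy} = P / A = 162700 / 850 = 191.4 MPa.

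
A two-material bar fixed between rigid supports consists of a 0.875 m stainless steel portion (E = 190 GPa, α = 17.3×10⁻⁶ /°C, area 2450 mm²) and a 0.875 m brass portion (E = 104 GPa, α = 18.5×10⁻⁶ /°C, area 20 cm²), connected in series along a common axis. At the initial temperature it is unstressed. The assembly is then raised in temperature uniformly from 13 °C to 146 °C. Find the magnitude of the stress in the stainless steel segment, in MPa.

Free thermal expansion of the whole bar: Σ αᵢΔT Lᵢ = 17.3×10⁻⁶×133×875 + 18.5×10⁻⁶×133×875 = 4.166 mm.
Since the ends are fixed, an axial force P builds up, equal in every segment, with P · Σ Lᵢ/(AᵢEᵢ) = δ_free.
The series flexibility is Σ Lᵢ/(AᵢEᵢ) = 875/(2450×190×10³) + 875/(2000×104×10³) = 6.086×10⁻⁶ mm/N.
Hence P = δ_free / Σ(L/AE) = 4.166/6.086×10⁻⁶ = 684.5 kN (compressive).
σ_{stainless steel} = P / A = 684500 / 2450 = 279.4 MPa.

σ ≈ 279 MPa (compressive)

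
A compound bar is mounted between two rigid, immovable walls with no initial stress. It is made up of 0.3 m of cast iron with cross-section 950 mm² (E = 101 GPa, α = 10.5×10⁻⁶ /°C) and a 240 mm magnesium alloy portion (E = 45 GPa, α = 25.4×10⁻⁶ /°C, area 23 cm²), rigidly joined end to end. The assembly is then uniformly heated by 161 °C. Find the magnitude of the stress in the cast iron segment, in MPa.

With the walls removed the bar would change length by δ_free = Σ αᵢΔT Lᵢ = 10.5×10⁻⁶×161×300 + 25.4×10⁻⁶×161×240 = 1.489 mm.
The walls prevent any net length change, so an axial force P (same in every segment) develops. Compatibility: P · Σ Lᵢ/(AᵢEᵢ) = δ_free.
Σ Lᵢ/(AᵢEᵢ) = 300/(950×101×10³) + 240/(2300×45×10³) = 5.445×10⁻⁶ mm/N.
Hence P = δ_free / Σ(L/AE) = 1.489/5.445×10⁻⁶ = 273.4 kN (compressive).
σ_{cast iron} = P / A = 273400 / 950 = 287.8 MPa.

σ ≈ 288 MPa (compressive)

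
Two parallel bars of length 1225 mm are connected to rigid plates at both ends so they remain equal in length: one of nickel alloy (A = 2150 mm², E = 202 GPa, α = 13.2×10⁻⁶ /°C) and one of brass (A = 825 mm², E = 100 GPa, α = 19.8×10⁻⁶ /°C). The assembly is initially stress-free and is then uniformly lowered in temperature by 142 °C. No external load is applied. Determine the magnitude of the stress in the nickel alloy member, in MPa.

Equilibrium of a rigid end plate with no external load gives equal and opposite internal forces ±P in the two members. Since α_{brass} > α_{nickel alloy}, cooling drives the brass into tension and the nickel alloy into compression.
Setting the final lengths equal and cancelling L: (α₁ − α₂)ΔT = P/(A₁E₁) + P/(A₂E₂).
|α₁ − α₂|·ΔT = 6.6×10⁻⁶ × 142 = 0.0009372.
1/(A₁E₁) + 1/(A₂E₂) = 1/(2150×202×10³) + 1/(825×100×10³) = 1.442×10⁻⁸ N⁻¹.
P = 0.0009372 / 1.442×10⁻⁸ = 64980 N = 64.98 kN.
σ_{nickel alloy} = P/A₁ = 64980/2150 = 30.22 MPa, compressive.

σ ≈ 30.2 MPa (compressive)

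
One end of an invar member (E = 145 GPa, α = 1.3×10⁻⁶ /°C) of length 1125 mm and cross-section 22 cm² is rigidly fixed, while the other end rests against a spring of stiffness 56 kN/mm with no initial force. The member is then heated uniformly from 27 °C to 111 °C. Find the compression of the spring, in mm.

If the spring were absent the member would lengthen by αΔT L = 1.3×10⁻⁶ × 84 × 1125 = 0.1229 mm.
Let P be the compressive force at the spring. The member shortens elastically by PL/(AE) and the spring compresses by P/k; together these equal δ_free.
P [ L/(AE) + 1/k ] = δ_free → P [ 1125/(2200×145×10³) + 1/(56×10³) ] = 0.1229.
P = 0.1229 / 2.138×10⁻⁵ = 5745 N.
Spring compression = P/k = 5745/(56×10³) = 0.1026 mm.

δ ≈ 0.103 mm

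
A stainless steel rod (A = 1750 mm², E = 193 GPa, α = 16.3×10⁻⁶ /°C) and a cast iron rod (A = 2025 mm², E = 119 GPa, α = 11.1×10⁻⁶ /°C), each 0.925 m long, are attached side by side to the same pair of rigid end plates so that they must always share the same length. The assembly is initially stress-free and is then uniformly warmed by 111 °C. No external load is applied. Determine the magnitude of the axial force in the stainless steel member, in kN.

P ≈ 81.2 kN (compressive in the stainless steel)

The stainless steel has the larger α, so on heating it would change length more than the cast iron if both were free. The rigid plates force a common final length, so the stainless steel is put into compression and the cast iron into tension, with equal and opposite forces P (no external load).
Setting the final lengths equal and cancelling L: (α₁ − α₂)ΔT = P/(A₁E₁) + P/(A₂E₂).
|α₁ − α₂|·ΔT = 5.2×10⁻⁶ × 111 = 0.0005772.
1/(A₁E₁) + 1/(A₂E₂) = 1/(1750×193×10³) + 1/(2025×119×10³) = 7.111×10⁻⁹ N⁻¹.
P = 0.0005772 / 7.111×10⁻⁹ = 81170 N = 81.17 kN.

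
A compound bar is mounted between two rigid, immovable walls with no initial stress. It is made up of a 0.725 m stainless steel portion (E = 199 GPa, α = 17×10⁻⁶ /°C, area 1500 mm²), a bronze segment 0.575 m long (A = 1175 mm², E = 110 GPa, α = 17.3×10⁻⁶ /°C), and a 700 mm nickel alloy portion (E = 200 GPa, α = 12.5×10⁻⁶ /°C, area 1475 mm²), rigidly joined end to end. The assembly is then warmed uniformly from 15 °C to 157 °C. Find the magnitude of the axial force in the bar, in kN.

P ≈ 476 kN (compressive)

If the supports were absent, the total length change would be Σ αᵢΔT Lᵢ = 17×10⁻⁶×142×725 + 17.3×10⁻⁶×142×575 + 12.5×10⁻⁶×142×700 = 4.405 mm.
The walls prevent any net length change, so an axial force P (same in every segment) develops. Compatibility: P · Σ Lᵢ/(AᵢEᵢ) = δ_free.
The series flexibility is Σ Lᵢ/(AᵢEᵢ) = 725/(1500×199×10³) + 575/(1175×110×10³) + 700/(1475×200×10³) = 9.25×10⁻⁶ mm/N.
So P = 4.405 / 9.25×10⁻⁶ = 476.2 kN, compressive.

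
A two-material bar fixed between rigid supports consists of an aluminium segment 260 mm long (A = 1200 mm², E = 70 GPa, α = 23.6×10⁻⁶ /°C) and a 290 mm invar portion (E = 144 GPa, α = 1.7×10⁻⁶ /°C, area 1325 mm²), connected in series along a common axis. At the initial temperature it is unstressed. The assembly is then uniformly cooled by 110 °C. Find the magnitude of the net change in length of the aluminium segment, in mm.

Free thermal contraction of the whole bar: Σ αᵢΔT Lᵢ = 23.6×10⁻⁶×110×260 + 1.7×10⁻⁶×110×290 = 0.7292 mm.
The walls prevent any net length change, so an axial force P (same in every segment) develops. Compatibility: P · Σ Lᵢ/(AᵢEᵢ) = δ_free.
Σ Lᵢ/(AᵢEᵢ) = 260/(1200×70×10³) + 290/(1325×144×10³) = 4.615×10⁻⁶ mm/N.
Hence P = δ_free / Σ(L/AE) = 0.7292/4.615×10⁻⁶ = 158 kN (tensile).
For the aluminium segment, free thermal change = 23.6×10⁻⁶×110×260 = 0.675 mm and elastic change from P = 158000×260/(1200×70×10³) = 0.489 mm; these oppose, so the net change is 0.186 mm (segment shortens).

|ΔL| ≈ 0.186 mm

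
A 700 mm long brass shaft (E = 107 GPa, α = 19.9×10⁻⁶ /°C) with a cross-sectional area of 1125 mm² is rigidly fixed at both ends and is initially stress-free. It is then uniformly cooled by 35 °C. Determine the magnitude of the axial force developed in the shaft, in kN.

P ≈ 83.8 kN (tensile)

With zero net strain, σ = E·αΔT = 107 GPa × 19.9×10⁻⁶ × 35 = 74.53 MPa.
Then P = σA = 74.53 × 1125 mm² = 83.84 kN, tensile.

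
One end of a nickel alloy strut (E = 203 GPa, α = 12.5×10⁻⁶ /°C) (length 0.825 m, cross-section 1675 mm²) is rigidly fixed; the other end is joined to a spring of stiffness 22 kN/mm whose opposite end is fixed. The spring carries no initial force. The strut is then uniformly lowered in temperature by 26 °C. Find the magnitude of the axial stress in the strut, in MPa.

σ ≈ 3.34 MPa (tensile)

The unrestrained thermal change is αΔT L = 12.5×10⁻⁶ × 26 × 825 = 0.2681 mm.
With a force P in the spring, the elastic change of the strut is PL/(AE) and that of the spring is P/k; compatibility requires their sum to equal δ_free.
P [ L/(AE) + 1/k ] = δ_free → P [ 825/(1675×203×10³) + 1/(22×10³) ] = 0.2681.
P = 0.2681 / 4.788×10⁻⁵ = 5600 N.
σ = P/A = 5600/1675 = 3.343 MPa.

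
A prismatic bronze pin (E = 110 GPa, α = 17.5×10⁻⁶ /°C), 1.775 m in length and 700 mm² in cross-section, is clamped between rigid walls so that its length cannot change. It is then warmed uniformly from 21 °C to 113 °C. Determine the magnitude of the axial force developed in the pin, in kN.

With zero net strain, σ = E·αΔT = 110 GPa × 17.5×10⁻⁶ × 92 = 177.1 MPa.
Axial force P = σA = 177.1 × 700 = 124000 N = 124 kN, compressive.

P ≈ 124 kN (compressive)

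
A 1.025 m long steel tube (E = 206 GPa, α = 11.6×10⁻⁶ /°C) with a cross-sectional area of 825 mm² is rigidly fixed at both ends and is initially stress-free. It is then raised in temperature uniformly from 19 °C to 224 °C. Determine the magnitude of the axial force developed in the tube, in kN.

P ≈ 404 kN (compressive)

With zero net strain, σ = E·αΔT = 206 GPa × 11.6×10⁻⁶ × 205 = 489.9 MPa.
P = AEαΔT = 825 × 206×10³ × 11.6×10⁻⁶ × 205 = 404.1 kN (compressive).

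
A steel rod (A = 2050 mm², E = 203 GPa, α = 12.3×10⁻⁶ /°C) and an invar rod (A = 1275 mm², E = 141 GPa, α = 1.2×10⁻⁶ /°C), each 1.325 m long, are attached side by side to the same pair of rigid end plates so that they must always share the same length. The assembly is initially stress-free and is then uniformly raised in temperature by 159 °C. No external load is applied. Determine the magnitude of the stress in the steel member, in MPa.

Equilibrium of a rigid end plate with no external load gives equal and opposite internal forces ±P in the two members. Since α_{steel} > α_{invar}, heating drives the steel into compression and the invar into tension.
Compatibility of the two members (thermal + elastic change equal): (α₁ − α₂)ΔT = P·[1/(A₁E₁) + 1/(A₂E₂)].
|α₁ − α₂|·ΔT = 11.1×10⁻⁶ × 159 = 0.001765.
1/(A₁E₁) + 1/(A₂E₂) = 1/(2050×203×10³) + 1/(1275×141×10³) = 7.965×10⁻⁹ N⁻¹.
So P = 0.001765 / 7.965×10⁻⁹ = 221.6 kN.
σ_{steel} = P/A₁ = 221600/2050 = 108.1 MPa, compressive.

σ ≈ 108 MPa (compressive)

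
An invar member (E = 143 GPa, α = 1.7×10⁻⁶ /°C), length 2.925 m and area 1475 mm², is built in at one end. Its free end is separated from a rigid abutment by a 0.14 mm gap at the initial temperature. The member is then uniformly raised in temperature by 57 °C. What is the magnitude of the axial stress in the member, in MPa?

Free thermal elongation = αΔT L = 1.7×10⁻⁶ × 57 × 2925 = 0.2834 mm.
After closing the 0.14 mm clearance, 0.2834 − 0.14 = 0.1434 mm of expansion remains to be suppressed by the wall.
That suppressed elongation corresponds to σ = E·Δ/L = 143×10³ × 0.1434/2925 = 7.012 MPa.

σ ≈ 7.01 MPa (compressive)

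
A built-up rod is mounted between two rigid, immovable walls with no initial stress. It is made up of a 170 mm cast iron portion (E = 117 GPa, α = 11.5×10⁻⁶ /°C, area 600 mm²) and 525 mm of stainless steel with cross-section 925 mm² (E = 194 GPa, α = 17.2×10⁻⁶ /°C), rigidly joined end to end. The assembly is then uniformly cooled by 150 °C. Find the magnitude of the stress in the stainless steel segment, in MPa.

Free thermal contraction of the whole bar: Σ αᵢΔT Lᵢ = 11.5×10⁻⁶×150×170 + 17.2×10⁻⁶×150×525 = 1.648 mm.
The rigid supports impose zero overall length change; the single axial force P common to all segments must satisfy P Σ Lᵢ/(AᵢEᵢ) = δ_free.
The series flexibility is Σ Lᵢ/(AᵢEᵢ) = 170/(600×117×10³) + 525/(925×194×10³) = 5.347×10⁻⁶ mm/N.
P = 1.648 / 5.347×10⁻⁶ = 308100 N = 308.1 kN, tensile.
σ_{stainless steel} = P / A = 308100 / 925 = 333.1 MPa.

σ ≈ 333 MPa (tensile)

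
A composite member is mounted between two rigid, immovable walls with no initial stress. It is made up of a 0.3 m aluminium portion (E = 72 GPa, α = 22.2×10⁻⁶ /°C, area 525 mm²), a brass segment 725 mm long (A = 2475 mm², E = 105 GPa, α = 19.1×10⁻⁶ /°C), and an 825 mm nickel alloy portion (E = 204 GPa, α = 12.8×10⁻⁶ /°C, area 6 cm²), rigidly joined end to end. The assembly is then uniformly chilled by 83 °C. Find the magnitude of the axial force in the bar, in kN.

P ≈ 148 kN (tensile)

With the walls removed the bar would change length by δ_free = Σ αᵢΔT Lᵢ = 22.2×10⁻⁶×83×300 + 19.1×10⁻⁶×83×725 + 12.8×10⁻⁶×83×825 = 2.579 mm.
The rigid supports impose zero overall length change; the single axial force P common to all segments must satisfy P Σ Lᵢ/(AᵢEᵢ) = δ_free.
The series flexibility is Σ Lᵢ/(AᵢEᵢ) = 300/(525×72×10³) + 725/(2475×105×10³) + 825/(600×204×10³) = 1.747×10⁻⁵ mm/N.
Hence P = δ_free / Σ(L/AE) = 2.579/1.747×10⁻⁵ = 147.6 kN (tensile).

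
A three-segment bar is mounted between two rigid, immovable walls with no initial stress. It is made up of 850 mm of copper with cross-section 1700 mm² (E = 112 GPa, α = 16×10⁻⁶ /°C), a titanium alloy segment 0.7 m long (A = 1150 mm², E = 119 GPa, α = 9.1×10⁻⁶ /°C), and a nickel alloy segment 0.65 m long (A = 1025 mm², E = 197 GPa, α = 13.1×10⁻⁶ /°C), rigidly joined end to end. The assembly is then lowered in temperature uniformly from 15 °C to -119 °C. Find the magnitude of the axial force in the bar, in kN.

Free thermal contraction of the whole bar: Σ αᵢΔT Lᵢ = 16×10⁻⁶×134×850 + 9.1×10⁻⁶×134×700 + 13.1×10⁻⁶×134×650 = 3.817 mm.
Since the ends are fixed, an axial force P builds up, equal in every segment, with P · Σ Lᵢ/(AᵢEᵢ) = δ_free.
Σ Lᵢ/(AᵢEᵢ) = 850/(1700×112×10³) + 700/(1150×119×10³) + 650/(1025×197×10³) = 1.28×10⁻⁵ mm/N.
So P = 3.817 / 1.28×10⁻⁵ = 298.2 kN, tensile.

P ≈ 298 kN (tensile)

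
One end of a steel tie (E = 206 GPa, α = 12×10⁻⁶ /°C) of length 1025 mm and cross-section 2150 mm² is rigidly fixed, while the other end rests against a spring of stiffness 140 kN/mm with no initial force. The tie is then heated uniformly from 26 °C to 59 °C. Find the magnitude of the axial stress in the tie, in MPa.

σ ≈ 20 MPa (compressive)

Free thermal expansion: δ_free = αΔT L = 12×10⁻⁶ × 33 × 1025 = 0.4059 mm.
Let P be the compressive force at the spring. The tie shortens elastically by PL/(AE) and the spring compresses by P/k; together these equal δ_free.
So P = δ_free / [L/(AE) + 1/k] = 0.4059 / [ 1025/(2150×206×10³) + 1/(140×10³) ].
P = 0.4059 / 9.457×10⁻⁶ = 42920 N.
σ = P/A = 42920/2150 = 19.96 MPa.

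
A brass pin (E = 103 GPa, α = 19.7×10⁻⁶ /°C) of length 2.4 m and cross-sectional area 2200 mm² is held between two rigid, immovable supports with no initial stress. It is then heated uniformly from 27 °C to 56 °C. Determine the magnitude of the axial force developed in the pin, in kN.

P ≈ 129 kN (compressive)

With zero net strain, σ = E·αΔT = 103 GPa × 19.7×10⁻⁶ × 29 = 58.84 MPa.
P = AEαΔT = 2200 × 103×10³ × 19.7×10⁻⁶ × 29 = 129.5 kN (compressive).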